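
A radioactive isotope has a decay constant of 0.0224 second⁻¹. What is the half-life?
t½ = ln(2)/λ = 30.94 seconds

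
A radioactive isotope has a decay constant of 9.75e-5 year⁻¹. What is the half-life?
t½ = ln(2)/λ = 7109 years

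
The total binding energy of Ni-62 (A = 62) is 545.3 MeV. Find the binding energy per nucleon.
B.E./A = 545.3/62 = 8.795 MeV/nucleon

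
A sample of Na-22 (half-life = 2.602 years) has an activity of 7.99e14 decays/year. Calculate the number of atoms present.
N = A/λ = 2.999e15 atoms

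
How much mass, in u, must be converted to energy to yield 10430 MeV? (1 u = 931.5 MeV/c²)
m = E/c² = 11.2 u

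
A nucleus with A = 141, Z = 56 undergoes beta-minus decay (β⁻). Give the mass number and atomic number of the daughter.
Daughter: A = 141, Z = 57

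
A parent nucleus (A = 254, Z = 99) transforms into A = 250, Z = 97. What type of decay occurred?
ΔA = -4, ΔZ = -2 ⇒ alpha decay (α)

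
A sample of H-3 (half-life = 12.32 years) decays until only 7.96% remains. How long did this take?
t = t½ × log₂(N₀/N) = 44.98 years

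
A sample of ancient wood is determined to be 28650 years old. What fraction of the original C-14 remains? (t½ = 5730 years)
N/N₀ = (1/2)^(t/t½) = 0.03125 = 3.12%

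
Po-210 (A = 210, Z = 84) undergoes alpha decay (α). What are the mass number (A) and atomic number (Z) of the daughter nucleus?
Daughter: A = 206, Z = 82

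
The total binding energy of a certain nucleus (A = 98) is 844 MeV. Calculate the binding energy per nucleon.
B.E./A = 844/98 = 8.612 MeV/nucleon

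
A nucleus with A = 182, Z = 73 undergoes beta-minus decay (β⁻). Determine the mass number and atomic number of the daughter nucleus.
Daughter: A = 182, Z = 74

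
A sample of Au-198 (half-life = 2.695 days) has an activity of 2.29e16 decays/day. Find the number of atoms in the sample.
N = A/λ = 8.904e16 atoms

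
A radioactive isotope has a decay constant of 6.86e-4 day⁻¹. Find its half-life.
t½ = ln(2)/λ = 1010 days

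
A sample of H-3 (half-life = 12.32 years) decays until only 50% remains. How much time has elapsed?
t = t½ × log₂(N₀/N) = 12.32 years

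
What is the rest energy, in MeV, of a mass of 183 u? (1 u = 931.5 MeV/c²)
E = mc² = 1.705e5 MeV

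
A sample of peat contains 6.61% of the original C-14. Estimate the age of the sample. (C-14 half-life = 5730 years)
Age = t½ × log₂(1/ratio) = 22460 years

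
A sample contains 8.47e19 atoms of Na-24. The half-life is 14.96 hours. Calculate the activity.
A = λN = 3.924e18 decays/hour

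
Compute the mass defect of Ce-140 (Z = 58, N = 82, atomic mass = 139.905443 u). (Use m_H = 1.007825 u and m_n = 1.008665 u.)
Δm = Z·m_H + N·m_n − M = 1.259 u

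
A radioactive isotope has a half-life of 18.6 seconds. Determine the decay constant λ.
λ = ln(2)/t½ = 0.03727 second⁻¹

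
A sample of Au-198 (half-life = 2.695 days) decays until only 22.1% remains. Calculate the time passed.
t = t½ × log₂(N₀/N) = 5.869 days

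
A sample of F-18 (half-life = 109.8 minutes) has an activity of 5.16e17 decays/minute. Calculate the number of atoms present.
N = A/λ = 8.174e19 atoms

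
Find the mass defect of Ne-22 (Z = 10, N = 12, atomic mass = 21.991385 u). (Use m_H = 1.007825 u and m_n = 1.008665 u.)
Δm = Z·m_H + N·m_n − M = 0.1908 u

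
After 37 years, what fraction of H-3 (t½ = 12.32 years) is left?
N/N₀ = (1/2)^(t/t½) = 0.1247 = 12.5%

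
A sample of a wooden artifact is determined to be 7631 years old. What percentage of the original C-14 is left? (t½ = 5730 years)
N/N₀ = (1/2)^(t/t½) = 0.3973 = 39.7%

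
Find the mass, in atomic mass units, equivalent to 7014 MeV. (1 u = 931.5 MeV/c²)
m = E/c² = 7.53 u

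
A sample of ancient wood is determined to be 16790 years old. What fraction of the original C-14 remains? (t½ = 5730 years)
N/N₀ = (1/2)^(t/t½) = 0.1312 = 13.1%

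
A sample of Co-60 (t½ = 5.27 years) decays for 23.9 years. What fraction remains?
N/N₀ = (1/2)^(t/t½) = 0.04313 = 4.31%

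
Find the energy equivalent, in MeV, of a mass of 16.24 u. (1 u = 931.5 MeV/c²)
E = mc² = 15130 MeV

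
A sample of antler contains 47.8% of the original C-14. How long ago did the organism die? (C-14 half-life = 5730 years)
Age = t½ × log₂(1/ratio) = 6102 years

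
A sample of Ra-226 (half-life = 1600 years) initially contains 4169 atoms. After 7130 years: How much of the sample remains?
N = N₀(1/2)^(t/t½) = 189.9 atoms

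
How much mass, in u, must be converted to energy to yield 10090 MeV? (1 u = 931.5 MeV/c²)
m = E/c² = 10.83 u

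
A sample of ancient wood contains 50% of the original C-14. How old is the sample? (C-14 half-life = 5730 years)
Age = t½ × log₂(1/ratio) = 5730 years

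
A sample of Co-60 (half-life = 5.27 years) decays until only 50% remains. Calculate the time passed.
t = t½ × log₂(N₀/N) = 5.27 years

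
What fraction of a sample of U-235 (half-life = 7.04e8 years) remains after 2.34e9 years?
N/N₀ = (1/2)^(t/t½) = 0.09987 = 9.99%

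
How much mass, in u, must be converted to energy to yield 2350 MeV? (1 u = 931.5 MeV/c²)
m = E/c² = 2.523 u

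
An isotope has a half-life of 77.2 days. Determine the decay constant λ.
λ = ln(2)/t½ = 0.008979 day⁻¹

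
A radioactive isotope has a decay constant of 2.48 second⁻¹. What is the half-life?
t½ = ln(2)/λ = 0.2795 seconds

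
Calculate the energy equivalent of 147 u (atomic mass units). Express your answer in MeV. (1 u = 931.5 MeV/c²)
E = mc² = 1.369e5 MeV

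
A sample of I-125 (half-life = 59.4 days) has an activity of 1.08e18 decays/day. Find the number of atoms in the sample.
N = A/λ = 9.255e19 atoms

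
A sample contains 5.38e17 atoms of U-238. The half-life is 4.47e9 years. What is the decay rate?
A = λN = 8.343e7 decays/year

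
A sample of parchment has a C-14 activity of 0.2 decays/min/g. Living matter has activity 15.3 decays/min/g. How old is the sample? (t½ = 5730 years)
Age = t½ × log₂(A₀/A) = 35850 years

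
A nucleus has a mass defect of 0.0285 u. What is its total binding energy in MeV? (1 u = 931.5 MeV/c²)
B.E. = Δm × 931.5 = 26.55 MeV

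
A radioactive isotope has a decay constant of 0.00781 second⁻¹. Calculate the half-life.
t½ = ln(2)/λ = 88.75 seconds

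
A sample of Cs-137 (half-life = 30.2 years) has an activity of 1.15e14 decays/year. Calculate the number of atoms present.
N = A/λ = 5.01e15 atoms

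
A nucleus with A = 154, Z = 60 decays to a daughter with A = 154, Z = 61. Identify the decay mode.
ΔA = 0, ΔZ = +1 ⇒ beta-minus decay (β⁻)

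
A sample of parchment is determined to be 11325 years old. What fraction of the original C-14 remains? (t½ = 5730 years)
N/N₀ = (1/2)^(t/t½) = 0.2541 = 25.4%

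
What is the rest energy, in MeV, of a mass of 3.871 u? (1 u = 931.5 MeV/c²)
E = mc² = 3606 MeV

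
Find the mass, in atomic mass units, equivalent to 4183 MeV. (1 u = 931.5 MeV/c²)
m = E/c² = 4.491 u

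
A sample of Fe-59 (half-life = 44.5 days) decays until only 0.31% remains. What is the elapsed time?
t = t½ × log₂(N₀/N) = 370.8 days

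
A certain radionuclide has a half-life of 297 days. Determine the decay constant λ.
λ = ln(2)/t½ = 0.002334 day⁻¹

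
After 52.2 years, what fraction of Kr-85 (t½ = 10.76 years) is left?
N/N₀ = (1/2)^(t/t½) = 0.03464 = 3.46%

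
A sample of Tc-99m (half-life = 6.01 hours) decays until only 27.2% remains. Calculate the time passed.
t = t½ × log₂(N₀/N) = 11.29 hours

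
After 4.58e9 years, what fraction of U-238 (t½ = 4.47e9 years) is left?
N/N₀ = (1/2)^(t/t½) = 0.4915 = 49.2%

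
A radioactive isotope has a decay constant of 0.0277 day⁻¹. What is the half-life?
t½ = ln(2)/λ = 25.02 days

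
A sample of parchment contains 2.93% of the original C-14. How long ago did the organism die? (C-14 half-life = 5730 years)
Age = t½ × log₂(1/ratio) = 29180 years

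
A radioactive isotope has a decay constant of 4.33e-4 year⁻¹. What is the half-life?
t½ = ln(2)/λ = 1601 years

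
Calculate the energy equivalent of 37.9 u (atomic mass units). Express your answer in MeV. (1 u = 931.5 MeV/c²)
E = mc² = 35300 MeV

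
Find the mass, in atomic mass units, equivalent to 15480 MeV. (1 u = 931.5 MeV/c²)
m = E/c² = 16.62 u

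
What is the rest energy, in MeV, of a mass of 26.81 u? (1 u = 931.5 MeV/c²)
E = mc² = 24970 MeV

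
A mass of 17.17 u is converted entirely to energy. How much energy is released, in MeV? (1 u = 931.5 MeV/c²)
E = mc² = 15990 MeV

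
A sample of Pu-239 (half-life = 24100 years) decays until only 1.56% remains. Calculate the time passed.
t = t½ × log₂(N₀/N) = 1.447e5 years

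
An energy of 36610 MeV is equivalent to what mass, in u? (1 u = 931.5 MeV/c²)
m = E/c² = 39.3 u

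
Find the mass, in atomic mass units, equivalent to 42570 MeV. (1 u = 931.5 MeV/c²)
m = E/c² = 45.7 u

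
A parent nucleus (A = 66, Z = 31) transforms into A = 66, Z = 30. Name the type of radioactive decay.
ΔA = 0, ΔZ = -1 ⇒ beta-plus decay (β⁺) or electron capture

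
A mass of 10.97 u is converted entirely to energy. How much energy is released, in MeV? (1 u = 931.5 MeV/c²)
E = mc² = 10220 MeV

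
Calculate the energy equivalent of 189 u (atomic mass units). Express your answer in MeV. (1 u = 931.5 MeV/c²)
E = mc² = 1.761e5 MeV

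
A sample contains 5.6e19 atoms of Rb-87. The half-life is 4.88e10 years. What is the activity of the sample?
A = λN = 7.954e8 decays/year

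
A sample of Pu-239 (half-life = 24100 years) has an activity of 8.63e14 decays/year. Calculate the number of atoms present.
N = A/λ = 3.001e19 atoms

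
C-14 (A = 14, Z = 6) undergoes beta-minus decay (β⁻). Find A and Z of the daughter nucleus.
Daughter: A = 14, Z = 7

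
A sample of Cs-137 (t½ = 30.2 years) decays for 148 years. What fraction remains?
N/N₀ = (1/2)^(t/t½) = 0.03348 = 3.35%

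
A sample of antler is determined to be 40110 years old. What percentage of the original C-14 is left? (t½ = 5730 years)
N/N₀ = (1/2)^(t/t½) = 0.007812 = 0.781%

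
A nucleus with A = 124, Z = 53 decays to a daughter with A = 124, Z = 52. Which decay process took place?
ΔA = 0, ΔZ = -1 ⇒ beta-plus decay (β⁺) or electron capture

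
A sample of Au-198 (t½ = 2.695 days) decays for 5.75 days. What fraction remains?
N/N₀ = (1/2)^(t/t½) = 0.2279 = 22.8%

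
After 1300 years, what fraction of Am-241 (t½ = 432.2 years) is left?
N/N₀ = (1/2)^(t/t½) = 0.1243 = 12.4%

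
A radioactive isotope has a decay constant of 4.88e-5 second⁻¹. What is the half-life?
t½ = ln(2)/λ = 14200 seconds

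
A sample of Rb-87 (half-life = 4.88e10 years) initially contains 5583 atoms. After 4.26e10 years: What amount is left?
N = N₀(1/2)^(t/t½) = 3048 atoms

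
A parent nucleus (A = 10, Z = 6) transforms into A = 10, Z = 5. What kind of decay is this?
ΔA = 0, ΔZ = -1 ⇒ beta-plus decay (β⁺) or electron capture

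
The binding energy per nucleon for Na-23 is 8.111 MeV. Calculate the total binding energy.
B.E. = 8.111 × 23 = 186.6 MeV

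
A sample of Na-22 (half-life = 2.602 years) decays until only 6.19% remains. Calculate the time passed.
t = t½ × log₂(N₀/N) = 10.44 years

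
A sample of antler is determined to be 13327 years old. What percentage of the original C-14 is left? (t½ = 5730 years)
N/N₀ = (1/2)^(t/t½) = 0.1995 = 19.9%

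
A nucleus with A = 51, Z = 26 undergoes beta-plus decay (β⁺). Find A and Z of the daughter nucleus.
Daughter: A = 51, Z = 25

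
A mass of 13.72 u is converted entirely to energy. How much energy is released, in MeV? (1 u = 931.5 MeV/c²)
E = mc² = 12780 MeV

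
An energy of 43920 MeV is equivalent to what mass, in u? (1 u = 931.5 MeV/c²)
m = E/c² = 47.15 u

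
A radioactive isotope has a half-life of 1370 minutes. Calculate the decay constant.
λ = ln(2)/t½ = 5.059e-4 minute⁻¹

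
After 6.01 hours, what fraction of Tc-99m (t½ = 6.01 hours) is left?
N/N₀ = (1/2)^(t/t½) = 0.5 = 50%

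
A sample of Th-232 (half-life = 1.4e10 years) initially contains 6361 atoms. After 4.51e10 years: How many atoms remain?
N = N₀(1/2)^(t/t½) = 682 atoms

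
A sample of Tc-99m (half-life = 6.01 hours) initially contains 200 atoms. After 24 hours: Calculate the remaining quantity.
N = N₀(1/2)^(t/t½) = 12.56 atoms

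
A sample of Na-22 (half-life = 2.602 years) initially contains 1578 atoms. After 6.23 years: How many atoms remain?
N = N₀(1/2)^(t/t½) = 300.2 atoms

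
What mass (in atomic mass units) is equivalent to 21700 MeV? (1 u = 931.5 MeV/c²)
m = E/c² = 23.3 u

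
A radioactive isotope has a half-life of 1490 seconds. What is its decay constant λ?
λ = ln(2)/t½ = 4.652e-4 second⁻¹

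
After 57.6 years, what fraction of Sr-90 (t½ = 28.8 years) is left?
N/N₀ = (1/2)^(t/t½) = 0.25 = 25%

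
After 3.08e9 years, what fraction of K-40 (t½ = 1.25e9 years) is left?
N/N₀ = (1/2)^(t/t½) = 0.1812 = 18.1%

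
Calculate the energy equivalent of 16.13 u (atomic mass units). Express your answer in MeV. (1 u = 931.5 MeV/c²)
E = mc² = 15030 MeV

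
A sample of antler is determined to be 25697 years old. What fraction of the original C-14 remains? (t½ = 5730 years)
N/N₀ = (1/2)^(t/t½) = 0.04467 = 4.47%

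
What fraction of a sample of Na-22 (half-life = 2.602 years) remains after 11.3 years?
N/N₀ = (1/2)^(t/t½) = 0.04928 = 4.93%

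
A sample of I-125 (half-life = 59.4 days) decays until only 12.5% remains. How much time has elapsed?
t = t½ × log₂(N₀/N) = 178.2 days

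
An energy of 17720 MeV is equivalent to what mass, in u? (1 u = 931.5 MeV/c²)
m = E/c² = 19.02 u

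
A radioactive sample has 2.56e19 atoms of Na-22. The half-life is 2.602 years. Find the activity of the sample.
A = λN = 6.82e18 decays/year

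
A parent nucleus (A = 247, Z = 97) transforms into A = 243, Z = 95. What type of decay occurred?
ΔA = -4, ΔZ = -2 ⇒ alpha decay (α)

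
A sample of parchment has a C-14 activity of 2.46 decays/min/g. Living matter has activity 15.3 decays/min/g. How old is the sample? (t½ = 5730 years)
Age = t½ × log₂(A₀/A) = 15110 years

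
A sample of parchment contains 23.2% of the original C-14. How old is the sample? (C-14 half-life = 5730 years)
Age = t½ × log₂(1/ratio) = 12080 years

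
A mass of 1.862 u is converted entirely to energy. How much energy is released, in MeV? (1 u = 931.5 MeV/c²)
E = mc² = 1734 MeV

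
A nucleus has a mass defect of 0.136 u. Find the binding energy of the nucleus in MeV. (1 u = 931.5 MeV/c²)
B.E. = Δm × 931.5 = 126.7 MeV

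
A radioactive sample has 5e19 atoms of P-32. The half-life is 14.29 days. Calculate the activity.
A = λN = 2.425e18 decays/day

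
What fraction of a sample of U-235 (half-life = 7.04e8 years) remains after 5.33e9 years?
N/N₀ = (1/2)^(t/t½) = 0.005259 = 0.526%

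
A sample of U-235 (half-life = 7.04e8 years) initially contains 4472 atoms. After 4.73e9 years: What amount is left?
N = N₀(1/2)^(t/t½) = 42.46 atoms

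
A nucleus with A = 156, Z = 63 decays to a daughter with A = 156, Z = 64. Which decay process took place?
ΔA = 0, ΔZ = +1 ⇒ beta-minus decay (β⁻)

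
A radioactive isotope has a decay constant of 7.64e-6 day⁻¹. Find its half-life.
t½ = ln(2)/λ = 90730 days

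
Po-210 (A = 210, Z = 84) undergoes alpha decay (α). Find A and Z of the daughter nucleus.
Daughter: A = 206, Z = 82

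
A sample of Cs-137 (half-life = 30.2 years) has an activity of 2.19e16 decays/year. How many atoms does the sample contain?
N = A/λ = 9.542e17 atoms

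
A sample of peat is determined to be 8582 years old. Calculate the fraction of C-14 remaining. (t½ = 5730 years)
N/N₀ = (1/2)^(t/t½) = 0.3541 = 35.4%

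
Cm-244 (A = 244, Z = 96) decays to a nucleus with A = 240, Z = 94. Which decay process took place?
ΔA = -4, ΔZ = -2 ⇒ alpha decay (α)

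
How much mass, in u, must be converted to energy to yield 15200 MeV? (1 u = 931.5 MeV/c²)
m = E/c² = 16.32 u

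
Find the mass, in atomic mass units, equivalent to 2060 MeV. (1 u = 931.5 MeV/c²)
m = E/c² = 2.211 u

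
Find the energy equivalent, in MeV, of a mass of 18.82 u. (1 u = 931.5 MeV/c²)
E = mc² = 17530 MeV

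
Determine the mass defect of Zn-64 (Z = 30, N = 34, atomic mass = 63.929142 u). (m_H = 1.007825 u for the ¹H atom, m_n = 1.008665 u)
Δm = Z·m_H + N·m_n − M = 0.6002 u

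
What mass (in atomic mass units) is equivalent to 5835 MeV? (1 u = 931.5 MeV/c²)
m = E/c² = 6.264 u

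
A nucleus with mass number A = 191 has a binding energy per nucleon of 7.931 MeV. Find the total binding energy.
B.E. = 7.931 × 191 = 1515 MeV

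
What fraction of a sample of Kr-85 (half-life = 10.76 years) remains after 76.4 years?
N/N₀ = (1/2)^(t/t½) = 0.007287 = 0.729%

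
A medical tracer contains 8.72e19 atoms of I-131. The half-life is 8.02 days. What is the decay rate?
A = λN = 7.536e18 decays/day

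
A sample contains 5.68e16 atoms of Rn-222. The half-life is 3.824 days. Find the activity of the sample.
A = λN = 1.03e16 decays/day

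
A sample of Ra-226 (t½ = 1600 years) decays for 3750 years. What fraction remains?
N/N₀ = (1/2)^(t/t½) = 0.197 = 19.7%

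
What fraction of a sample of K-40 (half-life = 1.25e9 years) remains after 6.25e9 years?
N/N₀ = (1/2)^(t/t½) = 0.03125 = 3.12%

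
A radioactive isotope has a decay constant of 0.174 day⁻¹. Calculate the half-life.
t½ = ln(2)/λ = 3.984 days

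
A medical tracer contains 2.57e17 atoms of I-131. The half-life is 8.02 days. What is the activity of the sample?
A = λN = 2.221e16 decays/day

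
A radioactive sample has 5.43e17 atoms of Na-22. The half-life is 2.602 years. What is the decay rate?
A = λN = 1.446e17 decays/year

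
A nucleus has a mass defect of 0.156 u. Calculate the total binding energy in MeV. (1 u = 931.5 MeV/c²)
B.E. = Δm × 931.5 = 145.3 MeV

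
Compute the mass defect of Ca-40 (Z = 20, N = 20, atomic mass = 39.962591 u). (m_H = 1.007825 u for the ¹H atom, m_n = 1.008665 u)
Δm = Z·m_H + N·m_n − M = 0.3672 u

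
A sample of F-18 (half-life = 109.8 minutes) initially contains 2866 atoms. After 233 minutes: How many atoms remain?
N = N₀(1/2)^(t/t½) = 658.4 atoms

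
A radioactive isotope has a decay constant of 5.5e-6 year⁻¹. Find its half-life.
t½ = ln(2)/λ = 1.26e5 years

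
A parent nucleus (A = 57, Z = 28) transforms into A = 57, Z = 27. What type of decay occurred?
ΔA = 0, ΔZ = -1 ⇒ beta-plus decay (β⁺) or electron capture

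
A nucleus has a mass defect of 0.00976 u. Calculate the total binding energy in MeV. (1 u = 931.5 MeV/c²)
B.E. = Δm × 931.5 = 9.091 MeV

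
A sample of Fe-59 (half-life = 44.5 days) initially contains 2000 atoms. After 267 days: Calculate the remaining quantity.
N = N₀(1/2)^(t/t½) = 31.25 atoms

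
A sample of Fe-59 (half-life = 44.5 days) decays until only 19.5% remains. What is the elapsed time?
t = t½ × log₂(N₀/N) = 105 days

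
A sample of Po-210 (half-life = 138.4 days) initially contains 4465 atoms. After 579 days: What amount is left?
N = N₀(1/2)^(t/t½) = 245.7 atoms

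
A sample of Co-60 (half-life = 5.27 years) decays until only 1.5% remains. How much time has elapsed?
t = t½ × log₂(N₀/N) = 31.93 years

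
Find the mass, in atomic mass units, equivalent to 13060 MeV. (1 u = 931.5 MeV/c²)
m = E/c² = 14.02 u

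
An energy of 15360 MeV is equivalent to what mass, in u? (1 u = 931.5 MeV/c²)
m = E/c² = 16.49 u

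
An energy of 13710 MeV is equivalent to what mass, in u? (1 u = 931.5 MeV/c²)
m = E/c² = 14.72 u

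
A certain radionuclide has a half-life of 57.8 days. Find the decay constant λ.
λ = ln(2)/t½ = 0.01199 day⁻¹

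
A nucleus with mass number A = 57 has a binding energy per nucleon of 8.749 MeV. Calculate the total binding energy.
B.E. = 8.749 × 57 = 498.7 MeV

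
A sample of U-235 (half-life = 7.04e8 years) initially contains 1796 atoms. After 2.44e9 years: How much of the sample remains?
N = N₀(1/2)^(t/t½) = 162.5 atoms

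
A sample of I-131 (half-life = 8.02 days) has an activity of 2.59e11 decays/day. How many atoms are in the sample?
N = A/λ = 2.997e12 atoms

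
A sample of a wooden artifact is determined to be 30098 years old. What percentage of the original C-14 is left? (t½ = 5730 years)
N/N₀ = (1/2)^(t/t½) = 0.02623 = 2.62%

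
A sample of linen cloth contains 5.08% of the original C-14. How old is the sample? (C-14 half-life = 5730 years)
Age = t½ × log₂(1/ratio) = 24630 years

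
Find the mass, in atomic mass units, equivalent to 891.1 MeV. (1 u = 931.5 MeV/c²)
m = E/c² = 0.9566 u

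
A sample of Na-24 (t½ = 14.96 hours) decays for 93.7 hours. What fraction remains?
N/N₀ = (1/2)^(t/t½) = 0.01302 = 1.3%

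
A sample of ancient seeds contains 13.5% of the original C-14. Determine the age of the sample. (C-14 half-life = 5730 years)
Age = t½ × log₂(1/ratio) = 16550 years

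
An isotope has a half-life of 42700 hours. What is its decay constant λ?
λ = ln(2)/t½ = 1.623e-5 hour⁻¹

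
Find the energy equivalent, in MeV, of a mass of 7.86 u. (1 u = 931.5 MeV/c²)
E = mc² = 7322 MeV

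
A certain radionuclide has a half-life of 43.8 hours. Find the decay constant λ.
λ = ln(2)/t½ = 0.01583 hour⁻¹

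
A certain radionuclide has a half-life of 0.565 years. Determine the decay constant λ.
λ = ln(2)/t½ = 1.227 year⁻¹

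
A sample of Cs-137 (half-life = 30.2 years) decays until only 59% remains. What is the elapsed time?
t = t½ × log₂(N₀/N) = 22.99 years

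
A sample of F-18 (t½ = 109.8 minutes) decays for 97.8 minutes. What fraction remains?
N/N₀ = (1/2)^(t/t½) = 0.5393 = 53.9%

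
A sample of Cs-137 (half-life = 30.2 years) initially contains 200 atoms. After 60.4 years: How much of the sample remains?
N = N₀(1/2)^(t/t½) = 50 atoms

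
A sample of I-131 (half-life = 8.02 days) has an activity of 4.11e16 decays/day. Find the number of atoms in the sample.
N = A/λ = 4.755e17 atoms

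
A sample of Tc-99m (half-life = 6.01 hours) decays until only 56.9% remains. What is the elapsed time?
t = t½ × log₂(N₀/N) = 4.889 hours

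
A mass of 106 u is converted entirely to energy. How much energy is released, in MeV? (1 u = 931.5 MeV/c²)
E = mc² = 98740 MeV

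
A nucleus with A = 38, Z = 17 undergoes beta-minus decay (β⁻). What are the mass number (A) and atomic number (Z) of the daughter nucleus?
Daughter: A = 38, Z = 18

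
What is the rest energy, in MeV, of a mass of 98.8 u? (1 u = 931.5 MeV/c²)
E = mc² = 92030 MeV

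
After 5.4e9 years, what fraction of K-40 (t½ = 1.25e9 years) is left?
N/N₀ = (1/2)^(t/t½) = 0.05007 = 5.01%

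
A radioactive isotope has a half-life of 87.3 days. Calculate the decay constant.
λ = ln(2)/t½ = 0.00794 day⁻¹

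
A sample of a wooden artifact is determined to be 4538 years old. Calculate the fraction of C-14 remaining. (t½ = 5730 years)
N/N₀ = (1/2)^(t/t½) = 0.5776 = 57.8%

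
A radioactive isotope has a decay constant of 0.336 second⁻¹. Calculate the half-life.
t½ = ln(2)/λ = 2.063 seconds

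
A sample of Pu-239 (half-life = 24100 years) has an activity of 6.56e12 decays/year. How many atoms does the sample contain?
N = A/λ = 2.281e17 atoms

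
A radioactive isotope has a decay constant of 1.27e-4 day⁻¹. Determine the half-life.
t½ = ln(2)/λ = 5458 days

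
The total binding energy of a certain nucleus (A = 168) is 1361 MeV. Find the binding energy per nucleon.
B.E./A = 1361/168 = 8.101 MeV/nucleon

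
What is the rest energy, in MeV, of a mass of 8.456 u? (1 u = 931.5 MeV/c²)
E = mc² = 7877 MeV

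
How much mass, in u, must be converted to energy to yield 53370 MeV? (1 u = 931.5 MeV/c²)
m = E/c² = 57.29 u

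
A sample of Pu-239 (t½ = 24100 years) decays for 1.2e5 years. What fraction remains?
N/N₀ = (1/2)^(t/t½) = 0.0317 = 3.17%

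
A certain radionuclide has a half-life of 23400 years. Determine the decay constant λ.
λ = ln(2)/t½ = 2.962e-5 year⁻¹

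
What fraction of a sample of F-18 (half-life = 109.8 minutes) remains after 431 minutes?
N/N₀ = (1/2)^(t/t½) = 0.06582 = 6.58%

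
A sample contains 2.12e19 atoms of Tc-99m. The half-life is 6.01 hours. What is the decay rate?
A = λN = 2.445e18 decays/hour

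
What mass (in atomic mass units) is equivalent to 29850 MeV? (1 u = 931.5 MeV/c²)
m = E/c² = 32.05 u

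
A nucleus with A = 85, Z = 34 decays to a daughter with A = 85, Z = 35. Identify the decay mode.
ΔA = 0, ΔZ = +1 ⇒ beta-minus decay (β⁻)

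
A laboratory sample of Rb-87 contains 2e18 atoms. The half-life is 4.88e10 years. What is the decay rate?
A = λN = 2.841e7 decays/year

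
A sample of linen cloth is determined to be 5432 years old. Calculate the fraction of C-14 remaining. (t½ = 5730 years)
N/N₀ = (1/2)^(t/t½) = 0.5184 = 51.8%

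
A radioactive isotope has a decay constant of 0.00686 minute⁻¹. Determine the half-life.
t½ = ln(2)/λ = 101 minutes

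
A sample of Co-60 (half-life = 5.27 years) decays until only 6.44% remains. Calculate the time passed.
t = t½ × log₂(N₀/N) = 20.85 years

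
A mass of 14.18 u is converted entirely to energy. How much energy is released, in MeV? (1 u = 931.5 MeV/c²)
E = mc² = 13210 MeV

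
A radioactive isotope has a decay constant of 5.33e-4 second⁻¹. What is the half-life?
t½ = ln(2)/λ = 1300 seconds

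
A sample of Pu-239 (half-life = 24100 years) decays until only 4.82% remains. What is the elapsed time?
t = t½ × log₂(N₀/N) = 1.054e5 years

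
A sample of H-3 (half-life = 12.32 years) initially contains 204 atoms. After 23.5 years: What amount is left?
N = N₀(1/2)^(t/t½) = 54.38 atoms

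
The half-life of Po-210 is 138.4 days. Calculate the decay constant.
λ = ln(2)/t½ = 0.005008 day⁻¹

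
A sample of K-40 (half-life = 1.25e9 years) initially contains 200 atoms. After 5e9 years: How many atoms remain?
N = N₀(1/2)^(t/t½) = 12.5 atoms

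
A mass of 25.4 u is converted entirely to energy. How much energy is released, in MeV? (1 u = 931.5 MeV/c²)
E = mc² = 23660 MeV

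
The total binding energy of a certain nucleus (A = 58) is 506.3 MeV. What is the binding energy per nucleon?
B.E./A = 506.3/58 = 8.729 MeV/nucleon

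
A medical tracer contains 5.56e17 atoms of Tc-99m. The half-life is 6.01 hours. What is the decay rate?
A = λN = 6.412e16 decays/hour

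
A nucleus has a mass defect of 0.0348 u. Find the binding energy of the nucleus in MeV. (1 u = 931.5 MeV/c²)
B.E. = Δm × 931.5 = 32.42 MeV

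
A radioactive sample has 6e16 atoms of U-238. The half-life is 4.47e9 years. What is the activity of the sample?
A = λN = 9.304e6 decays/year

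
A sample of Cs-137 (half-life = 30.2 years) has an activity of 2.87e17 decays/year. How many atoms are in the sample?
N = A/λ = 1.25e19 atoms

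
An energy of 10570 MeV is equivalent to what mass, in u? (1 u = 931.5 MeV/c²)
m = E/c² = 11.35 u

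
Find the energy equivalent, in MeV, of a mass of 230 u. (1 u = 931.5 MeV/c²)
E = mc² = 2.142e5 MeV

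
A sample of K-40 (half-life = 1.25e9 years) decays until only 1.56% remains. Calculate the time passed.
t = t½ × log₂(N₀/N) = 7.503e9 years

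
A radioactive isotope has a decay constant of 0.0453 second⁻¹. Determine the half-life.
t½ = ln(2)/λ = 15.3 seconds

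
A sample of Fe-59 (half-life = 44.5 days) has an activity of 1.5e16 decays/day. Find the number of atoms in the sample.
N = A/λ = 9.63e17 atoms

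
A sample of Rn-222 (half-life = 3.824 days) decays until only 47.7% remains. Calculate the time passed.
t = t½ × log₂(N₀/N) = 4.084 days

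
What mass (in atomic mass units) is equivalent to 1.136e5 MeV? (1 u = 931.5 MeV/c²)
m = E/c² = 122 u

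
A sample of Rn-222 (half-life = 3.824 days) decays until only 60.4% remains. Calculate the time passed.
t = t½ × log₂(N₀/N) = 2.781 days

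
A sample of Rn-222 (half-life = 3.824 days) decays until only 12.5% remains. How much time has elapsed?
t = t½ × log₂(N₀/N) = 11.47 days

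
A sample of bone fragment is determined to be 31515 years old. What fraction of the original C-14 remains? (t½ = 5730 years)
N/N₀ = (1/2)^(t/t½) = 0.0221 = 2.21%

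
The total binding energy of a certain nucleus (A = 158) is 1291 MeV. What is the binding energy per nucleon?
B.E./A = 1291/158 = 8.171 MeV/nucleon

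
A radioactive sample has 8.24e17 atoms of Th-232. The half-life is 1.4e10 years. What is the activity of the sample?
A = λN = 4.08e7 decays/year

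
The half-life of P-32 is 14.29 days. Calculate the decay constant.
λ = ln(2)/t½ = 0.04851 day⁻¹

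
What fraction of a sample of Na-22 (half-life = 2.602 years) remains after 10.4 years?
N/N₀ = (1/2)^(t/t½) = 0.06263 = 6.26%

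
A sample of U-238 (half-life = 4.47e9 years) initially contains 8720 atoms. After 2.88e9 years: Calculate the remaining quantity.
N = N₀(1/2)^(t/t½) = 5579 atoms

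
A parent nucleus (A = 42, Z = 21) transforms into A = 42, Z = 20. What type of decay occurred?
ΔA = 0, ΔZ = -1 ⇒ beta-plus decay (β⁺) or electron capture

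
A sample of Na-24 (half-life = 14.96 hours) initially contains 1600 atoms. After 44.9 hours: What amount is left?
N = N₀(1/2)^(t/t½) = 199.8 atoms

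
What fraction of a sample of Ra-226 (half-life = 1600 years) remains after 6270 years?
N/N₀ = (1/2)^(t/t½) = 0.06612 = 6.61%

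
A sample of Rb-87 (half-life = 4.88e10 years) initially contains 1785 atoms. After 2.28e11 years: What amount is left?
N = N₀(1/2)^(t/t½) = 70.01 atoms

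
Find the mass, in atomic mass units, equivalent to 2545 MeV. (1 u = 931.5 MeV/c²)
m = E/c² = 2.732 u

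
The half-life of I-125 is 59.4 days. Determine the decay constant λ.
λ = ln(2)/t½ = 0.01167 day⁻¹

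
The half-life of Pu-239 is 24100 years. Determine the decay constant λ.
λ = ln(2)/t½ = 2.876e-5 year⁻¹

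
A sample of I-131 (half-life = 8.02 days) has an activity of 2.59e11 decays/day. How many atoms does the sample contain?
N = A/λ = 2.997e12 atoms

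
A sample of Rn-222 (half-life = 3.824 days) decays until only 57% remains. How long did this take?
t = t½ × log₂(N₀/N) = 3.101 days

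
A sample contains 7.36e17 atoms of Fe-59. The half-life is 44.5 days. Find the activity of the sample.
A = λN = 1.146e16 decays/day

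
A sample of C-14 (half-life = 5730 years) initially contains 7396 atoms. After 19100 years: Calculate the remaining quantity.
N = N₀(1/2)^(t/t½) = 733.8 atoms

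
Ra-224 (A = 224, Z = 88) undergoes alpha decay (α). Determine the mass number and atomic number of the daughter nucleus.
Daughter: A = 220, Z = 86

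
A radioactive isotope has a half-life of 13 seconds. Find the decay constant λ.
λ = ln(2)/t½ = 0.05332 second⁻¹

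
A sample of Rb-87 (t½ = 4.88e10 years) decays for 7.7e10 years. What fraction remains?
N/N₀ = (1/2)^(t/t½) = 0.335 = 33.5%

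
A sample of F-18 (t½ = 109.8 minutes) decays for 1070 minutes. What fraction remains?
N/N₀ = (1/2)^(t/t½) = 0.001165 = 0.117%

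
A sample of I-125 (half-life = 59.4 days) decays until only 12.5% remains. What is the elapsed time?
t = t½ × log₂(N₀/N) = 178.2 days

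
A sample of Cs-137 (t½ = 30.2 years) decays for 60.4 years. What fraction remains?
N/N₀ = (1/2)^(t/t½) = 0.25 = 25%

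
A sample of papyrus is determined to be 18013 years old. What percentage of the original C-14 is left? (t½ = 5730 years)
N/N₀ = (1/2)^(t/t½) = 0.1132 = 11.3%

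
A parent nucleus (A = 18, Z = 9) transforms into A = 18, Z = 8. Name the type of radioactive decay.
ΔA = 0, ΔZ = -1 ⇒ beta-plus decay (β⁺) or electron capture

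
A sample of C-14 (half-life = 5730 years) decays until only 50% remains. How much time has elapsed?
t = t½ × log₂(N₀/N) = 5730 years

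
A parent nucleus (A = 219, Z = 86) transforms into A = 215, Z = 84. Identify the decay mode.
ΔA = -4, ΔZ = -2 ⇒ alpha decay (α)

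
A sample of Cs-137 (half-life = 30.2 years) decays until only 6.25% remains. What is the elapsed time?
t = t½ × log₂(N₀/N) = 120.8 years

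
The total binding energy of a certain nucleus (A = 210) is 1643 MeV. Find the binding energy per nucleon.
B.E./A = 1643/210 = 7.824 MeV/nucleon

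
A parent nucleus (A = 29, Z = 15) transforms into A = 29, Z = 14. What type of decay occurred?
ΔA = 0, ΔZ = -1 ⇒ beta-plus decay (β⁺) or electron capture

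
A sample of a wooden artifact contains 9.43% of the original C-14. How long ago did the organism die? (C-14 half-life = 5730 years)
Age = t½ × log₂(1/ratio) = 19520 years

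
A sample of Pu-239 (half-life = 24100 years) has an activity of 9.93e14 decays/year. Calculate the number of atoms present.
N = A/λ = 3.453e19 atoms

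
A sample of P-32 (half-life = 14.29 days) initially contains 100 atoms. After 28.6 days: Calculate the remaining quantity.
N = N₀(1/2)^(t/t½) = 24.98 atoms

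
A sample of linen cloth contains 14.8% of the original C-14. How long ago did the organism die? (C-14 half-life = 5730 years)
Age = t½ × log₂(1/ratio) = 15790 years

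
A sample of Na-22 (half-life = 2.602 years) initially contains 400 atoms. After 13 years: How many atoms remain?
N = N₀(1/2)^(t/t½) = 12.53 atoms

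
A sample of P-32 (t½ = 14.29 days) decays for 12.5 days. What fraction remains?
N/N₀ = (1/2)^(t/t½) = 0.5454 = 54.5%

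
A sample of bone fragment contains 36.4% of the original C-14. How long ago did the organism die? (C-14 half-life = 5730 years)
Age = t½ × log₂(1/ratio) = 8354 years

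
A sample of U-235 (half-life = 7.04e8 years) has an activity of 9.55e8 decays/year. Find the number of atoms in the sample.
N = A/λ = 9.7e17 atoms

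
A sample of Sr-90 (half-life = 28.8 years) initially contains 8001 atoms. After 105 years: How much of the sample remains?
N = N₀(1/2)^(t/t½) = 639.2 atoms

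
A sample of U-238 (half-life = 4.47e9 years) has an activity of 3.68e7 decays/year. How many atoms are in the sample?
N = A/λ = 2.373e17 atoms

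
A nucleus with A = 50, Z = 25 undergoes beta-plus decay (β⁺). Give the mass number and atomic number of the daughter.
Daughter: A = 50, Z = 24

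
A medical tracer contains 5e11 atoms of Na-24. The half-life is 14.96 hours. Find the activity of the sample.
A = λN = 2.317e10 decays/hour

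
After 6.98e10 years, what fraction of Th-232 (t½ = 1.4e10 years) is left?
N/N₀ = (1/2)^(t/t½) = 0.03156 = 3.16%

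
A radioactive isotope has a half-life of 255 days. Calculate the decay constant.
λ = ln(2)/t½ = 0.002718 day⁻¹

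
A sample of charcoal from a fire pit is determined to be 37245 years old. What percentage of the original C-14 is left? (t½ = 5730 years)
N/N₀ = (1/2)^(t/t½) = 0.01105 = 1.1%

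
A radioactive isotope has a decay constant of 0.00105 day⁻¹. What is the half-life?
t½ = ln(2)/λ = 660.1 days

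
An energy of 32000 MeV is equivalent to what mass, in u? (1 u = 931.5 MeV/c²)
m = E/c² = 34.35 u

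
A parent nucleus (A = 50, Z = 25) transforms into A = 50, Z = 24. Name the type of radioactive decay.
ΔA = 0, ΔZ = -1 ⇒ beta-plus decay (β⁺) or electron capture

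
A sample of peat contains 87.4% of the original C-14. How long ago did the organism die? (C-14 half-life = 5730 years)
Age = t½ × log₂(1/ratio) = 1113 years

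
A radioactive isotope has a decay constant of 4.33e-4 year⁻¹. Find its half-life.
t½ = ln(2)/λ = 1601 years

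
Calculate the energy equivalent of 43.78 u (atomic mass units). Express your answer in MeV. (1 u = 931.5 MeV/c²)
E = mc² = 40780 MeV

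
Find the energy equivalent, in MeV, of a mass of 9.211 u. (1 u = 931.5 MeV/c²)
E = mc² = 8580 MeV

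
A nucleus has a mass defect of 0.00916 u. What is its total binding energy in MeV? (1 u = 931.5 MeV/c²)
B.E. = Δm × 931.5 = 8.533 MeV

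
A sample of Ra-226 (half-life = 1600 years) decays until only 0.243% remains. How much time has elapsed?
t = t½ × log₂(N₀/N) = 13900 years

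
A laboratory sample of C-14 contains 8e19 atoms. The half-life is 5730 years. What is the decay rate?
A = λN = 9.677e15 decays/year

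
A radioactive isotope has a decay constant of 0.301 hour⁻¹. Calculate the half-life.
t½ = ln(2)/λ = 2.303 hours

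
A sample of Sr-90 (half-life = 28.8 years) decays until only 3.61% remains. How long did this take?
t = t½ × log₂(N₀/N) = 138 years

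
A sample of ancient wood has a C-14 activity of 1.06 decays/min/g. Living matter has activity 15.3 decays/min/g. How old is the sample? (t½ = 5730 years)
Age = t½ × log₂(A₀/A) = 22070 years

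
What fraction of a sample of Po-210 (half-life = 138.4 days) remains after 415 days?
N/N₀ = (1/2)^(t/t½) = 0.1251 = 12.5%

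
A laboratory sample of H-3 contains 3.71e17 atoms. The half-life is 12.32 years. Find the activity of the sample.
A = λN = 2.087e16 decays/year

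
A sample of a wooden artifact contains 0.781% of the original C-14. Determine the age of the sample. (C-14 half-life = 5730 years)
Age = t½ × log₂(1/ratio) = 40110 years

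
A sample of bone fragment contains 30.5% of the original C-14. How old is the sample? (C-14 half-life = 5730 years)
Age = t½ × log₂(1/ratio) = 9816 years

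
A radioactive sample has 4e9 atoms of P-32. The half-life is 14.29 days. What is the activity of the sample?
A = λN = 1.94e8 decays/day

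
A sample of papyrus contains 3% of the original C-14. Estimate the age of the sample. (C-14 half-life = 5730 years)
Age = t½ × log₂(1/ratio) = 28990 years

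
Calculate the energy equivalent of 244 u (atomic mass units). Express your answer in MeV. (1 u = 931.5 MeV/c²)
E = mc² = 2.273e5 MeV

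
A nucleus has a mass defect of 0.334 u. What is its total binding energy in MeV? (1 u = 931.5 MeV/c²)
B.E. = Δm × 931.5 = 311.1 MeV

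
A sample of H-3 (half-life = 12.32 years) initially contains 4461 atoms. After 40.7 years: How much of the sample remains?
N = N₀(1/2)^(t/t½) = 451.8 atoms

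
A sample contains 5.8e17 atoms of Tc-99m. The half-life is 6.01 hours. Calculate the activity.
A = λN = 6.689e16 decays/hour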